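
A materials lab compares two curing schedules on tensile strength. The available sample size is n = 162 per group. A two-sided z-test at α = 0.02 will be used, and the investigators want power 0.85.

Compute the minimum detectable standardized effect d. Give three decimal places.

d ≈ 0.374

Required noncentrality: δ = z_{0.01} + z_{0.15} = 2.326 + 1.036 = 3.363.
(The second rejection-region term Φ(−δ − z_{α/2}) is negligible and dropped.)
δ = d·√(n/2) ⇒ d = δ/√(n/2) = 3.363/√(162/2) = 0.3736.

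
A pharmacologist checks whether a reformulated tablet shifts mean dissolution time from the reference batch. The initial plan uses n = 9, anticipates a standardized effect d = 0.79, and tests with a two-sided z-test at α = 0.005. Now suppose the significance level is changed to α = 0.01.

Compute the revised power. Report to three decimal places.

Power ≈ 0.418

δ = d·√n = 0.79 × √9 = 2.3700 (unchanged). New critical value: z_{0.005} = 2.576.
Revised power = Φ(δ − 2.576) + Φ(−δ − 2.576) = Φ(-0.206) + Φ(-4.946) = 0.4185 + 0.0000 = 0.4185.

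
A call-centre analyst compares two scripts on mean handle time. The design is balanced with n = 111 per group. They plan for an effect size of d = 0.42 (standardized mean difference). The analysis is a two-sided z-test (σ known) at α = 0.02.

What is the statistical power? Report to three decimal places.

Power ≈ 0.789

Noncentrality parameter: δ = d·√(n/2) = 0.42 × √(111/2) = 3.1289
Critical value for a two-sided test at α = 0.02: z_{α/2} = 2.326.
Power = Φ(δ − 2.326) + Φ(−δ − 2.326) = Φ(0.803) + Φ(-5.455) = 0.7889 + 0.0000 = 0.7889.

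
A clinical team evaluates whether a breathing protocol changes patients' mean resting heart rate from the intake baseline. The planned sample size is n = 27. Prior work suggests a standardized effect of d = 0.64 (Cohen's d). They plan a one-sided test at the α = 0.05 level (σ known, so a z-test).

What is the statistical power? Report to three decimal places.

Noncentrality parameter: δ = d·√n = 0.64 × √27 = 3.3255
Critical value for a one-sided test at α = 0.05: z_α = 1.645.
Power = P(Z > 1.645 − δ) = Φ(1.681) = 0.9536.

Power ≈ 0.954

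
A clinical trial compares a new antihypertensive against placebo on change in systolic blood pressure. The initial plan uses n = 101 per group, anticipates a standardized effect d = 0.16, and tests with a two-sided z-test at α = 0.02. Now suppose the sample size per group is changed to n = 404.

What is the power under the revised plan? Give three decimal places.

With n = 404 per group: δ = d·√(n/2) = 0.16 × √(404/2) = 2.2740. Critical value z_{0.01} = 2.326.
Revised power = Φ(δ − 2.326) + Φ(−δ − 2.326) = Φ(-0.052) + Φ(-4.600) = 0.4791 + 0.0000 = 0.4791.

Power ≈ 0.479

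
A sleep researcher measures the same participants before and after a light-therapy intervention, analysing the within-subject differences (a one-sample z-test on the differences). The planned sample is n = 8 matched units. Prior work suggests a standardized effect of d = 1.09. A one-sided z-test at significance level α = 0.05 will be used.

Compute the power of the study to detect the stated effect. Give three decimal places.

Power ≈ 0.925

Noncentrality parameter: δ = d·√n = 1.09 × √8 = 3.0830
One-sided α = 0.05 → critical value z_{0.05} = 1.645.
Power = P(Z > 1.645 − δ) = Φ(1.438) = 0.9248.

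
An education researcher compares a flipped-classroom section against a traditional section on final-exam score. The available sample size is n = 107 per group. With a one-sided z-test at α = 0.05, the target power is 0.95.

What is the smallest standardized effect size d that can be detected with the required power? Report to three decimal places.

d ≈ 0.450

Need Φ(δ − 1.645) = 0.95, so δ = 1.645 + 1.645 = 3.290.
δ = d·√(n/2) ⇒ d = δ/√(n/2) = 3.290/√(107/2) = 0.4498.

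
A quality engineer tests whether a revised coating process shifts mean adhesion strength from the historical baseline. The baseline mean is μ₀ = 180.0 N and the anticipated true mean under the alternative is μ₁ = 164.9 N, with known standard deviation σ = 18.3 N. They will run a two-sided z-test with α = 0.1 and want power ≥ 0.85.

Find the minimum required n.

Standardized effect: d = |μ₁ − μ₀| / σ = |164.9 − 180.0| / 18.3 = 0.8251
For power 0.85 need Φ(δ − z_{0.05}) = 0.85, so δ = z_{0.05} + z_{0.15} = 1.645 + 1.036 = 2.681.
(Ignoring the negligible lower-tail rejection probability gives the usual closed-form inversion.)
δ = d·√n ⇒ n = (δ/d)² = (2.681 / 0.8251)² = 10.56.
Round up to the next whole unit.

n = 11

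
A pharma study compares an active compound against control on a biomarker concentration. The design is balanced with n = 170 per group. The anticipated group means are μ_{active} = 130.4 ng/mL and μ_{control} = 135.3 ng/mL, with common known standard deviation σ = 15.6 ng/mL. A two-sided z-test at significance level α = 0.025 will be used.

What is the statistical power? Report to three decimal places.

Standardized effect: d = |μ_{active} − μ_{control}| / σ = |130.4 − 135.3| / 15.6 = 0.3141
Noncentrality parameter: δ = d·√(n/2) = 0.3141 × √(170/2) = 2.8959
Critical value for a two-sided test at α = 0.025: z_{α/2} = 2.241.
Power = Φ(δ − 2.241) + Φ(−δ − 2.241) = Φ(0.654) + Φ(-5.137) = 0.7436 + 0.0000 = 0.7436.

Power ≈ 0.744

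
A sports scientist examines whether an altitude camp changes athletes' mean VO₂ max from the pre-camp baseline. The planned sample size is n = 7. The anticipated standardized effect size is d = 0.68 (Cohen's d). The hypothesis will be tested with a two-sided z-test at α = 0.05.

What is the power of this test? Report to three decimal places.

Power ≈ 0.436

Noncentrality parameter: λ = d·√n = 0.68 × √7 = 1.7991
Critical value for a two-sided test at α = 0.05: z_{α/2} = 1.960.
Power = Φ(λ − 1.960) + Φ(−λ − 1.960) = Φ(-0.161) + Φ(-3.759) = 0.4361 + 0.0001 = 0.4362.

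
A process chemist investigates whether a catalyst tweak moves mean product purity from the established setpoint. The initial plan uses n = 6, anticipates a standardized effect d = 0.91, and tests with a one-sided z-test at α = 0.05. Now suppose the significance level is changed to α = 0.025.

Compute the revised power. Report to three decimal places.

Power ≈ 0.606

δ = d·√n = 0.91 × √6 = 2.2290 (unchanged). New critical value: z_{0.025} = 1.960.
Revised power = P(Z > 1.960 − δ) = Φ(0.269) = 0.6061.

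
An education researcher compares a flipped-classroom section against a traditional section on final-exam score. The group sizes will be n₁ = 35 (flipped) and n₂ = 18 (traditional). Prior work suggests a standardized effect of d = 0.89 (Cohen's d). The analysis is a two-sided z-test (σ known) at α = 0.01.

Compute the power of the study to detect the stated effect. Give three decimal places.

Power ≈ 0.689

Noncentrality parameter: δ = d / √(1/n₁ + 1/n₂) = 0.89 / √(1/35 + 1/18) = 3.0685
Two-sided α = 0.01 → critical value z_{0.005} = 2.576.
Power = Φ(δ − 2.576) + Φ(−δ − 2.576) = Φ(0.493) + Φ(-5.644) = 0.6889 + 0.0000 = 0.6889.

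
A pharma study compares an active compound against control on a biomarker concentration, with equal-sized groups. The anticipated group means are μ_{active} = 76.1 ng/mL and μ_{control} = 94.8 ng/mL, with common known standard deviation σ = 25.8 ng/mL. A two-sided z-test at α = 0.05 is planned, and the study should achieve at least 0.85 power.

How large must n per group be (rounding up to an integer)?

Standardized effect: d = |μ_{active} − μ_{control}| / σ = |76.1 − 94.8| / 25.8 = 0.7248
Set Φ(δ − 1.960) = 0.85; then δ − 1.960 = Φ⁻¹(0.85) = 1.036, giving δ = 2.996.
(For δ > 0 the lower-tail rejection region contributes negligibly to power, so the one-term inversion is standard.)
δ = d·√(n/2) ⇒ n = 2(δ/d)² = 2 × (2.996 / 0.7248)² = 34.18.
Round up to the next whole unit.

n = 35 per group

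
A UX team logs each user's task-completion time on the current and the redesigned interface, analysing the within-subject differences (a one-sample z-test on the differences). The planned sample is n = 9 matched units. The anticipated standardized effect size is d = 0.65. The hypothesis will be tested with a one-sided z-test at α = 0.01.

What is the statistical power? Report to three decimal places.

Power ≈ 0.353

Noncentrality parameter: δ = d·√n = 0.65 × √9 = 1.9500
Critical value for a one-sided test at α = 0.01: z_α = 2.326.
Power = Φ(δ − 2.326) = Φ(-0.376) = 0.3533.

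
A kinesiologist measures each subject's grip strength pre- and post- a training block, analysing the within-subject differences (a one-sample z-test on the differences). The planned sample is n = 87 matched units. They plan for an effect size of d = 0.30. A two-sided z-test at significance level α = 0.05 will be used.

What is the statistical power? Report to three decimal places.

Power ≈ 0.799

Noncentrality parameter: δ = d·√n = 0.30 × √87 = 2.7982
Critical value for a two-sided test at α = 0.05: z_{α/2} = 1.960.
Power = Φ(δ − 1.960) + Φ(−δ − 1.960) = Φ(0.838) + Φ(-4.758) = 0.7991 + 0.0000 = 0.7991.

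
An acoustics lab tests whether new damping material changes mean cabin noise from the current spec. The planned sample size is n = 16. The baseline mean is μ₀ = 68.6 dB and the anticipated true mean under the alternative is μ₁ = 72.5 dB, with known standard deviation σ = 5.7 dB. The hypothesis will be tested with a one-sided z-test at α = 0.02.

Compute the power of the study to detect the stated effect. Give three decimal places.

Power ≈ 0.753

Standardized effect: d = |μ₁ − μ₀| / σ = |72.5 − 68.6| / 5.7 = 0.6842
Noncentrality parameter: δ = d·√n = 0.6842 × √16 = 2.7368
One-sided α = 0.02 → critical value z_{0.02} = 2.054.
Power = Φ(δ − 2.054) = Φ(0.683) = 0.7527.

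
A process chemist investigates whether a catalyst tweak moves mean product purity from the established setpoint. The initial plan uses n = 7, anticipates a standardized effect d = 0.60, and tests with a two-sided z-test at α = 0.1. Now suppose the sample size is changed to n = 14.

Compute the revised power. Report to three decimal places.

With n = 14: δ = d·√n = 0.60 × √14 = 2.2450. Critical value z_{0.05} = 1.645.
Revised power = Φ(δ − 1.645) + Φ(−δ − 1.645) = Φ(0.600) + Φ(-3.890) = 0.7258 + 0.0001 = 0.7258.

Power ≈ 0.726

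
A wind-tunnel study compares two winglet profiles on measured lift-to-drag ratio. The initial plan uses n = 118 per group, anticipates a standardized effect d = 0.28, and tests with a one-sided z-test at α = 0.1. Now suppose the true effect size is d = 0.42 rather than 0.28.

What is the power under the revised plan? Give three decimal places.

With d = 0.42: δ = d·√(n/2) = 0.42 × √(118/2) = 3.2261. Critical value z_{0.1} = 1.282.
Revised power = P(Z > 1.282 − δ) = Φ(1.945) = 0.9741.

Power ≈ 0.974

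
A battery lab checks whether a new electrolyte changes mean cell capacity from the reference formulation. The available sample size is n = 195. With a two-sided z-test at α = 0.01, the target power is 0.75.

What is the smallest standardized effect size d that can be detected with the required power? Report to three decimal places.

Need Φ(δ − 2.576) = 0.75, so δ = 2.576 + 0.674 = 3.250.
(Lower-tail contribution to power is negligible for δ > 0.)
δ = d·√n ⇒ d = δ/√n = 3.250/√195 = 0.2328.

d ≈ 0.233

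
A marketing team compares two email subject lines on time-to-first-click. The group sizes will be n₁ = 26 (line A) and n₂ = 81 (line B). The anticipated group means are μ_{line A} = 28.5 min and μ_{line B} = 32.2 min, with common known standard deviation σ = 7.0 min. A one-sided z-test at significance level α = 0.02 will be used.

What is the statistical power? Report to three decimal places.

Power ≈ 0.615

Standardized effect: d = |μ_{line A} − μ_{line B}| / σ = |28.5 − 32.2| / 7.0 = 0.5286
Noncentrality parameter: δ = d / √(1/n₁ + 1/n₂) = 0.5286 / √(1/26 + 1/81) = 2.3450
Critical value for a one-sided test at α = 0.02: z_α = 2.054.
Power = P(Z > 2.054 − δ) = Φ(0.291) = 0.6146.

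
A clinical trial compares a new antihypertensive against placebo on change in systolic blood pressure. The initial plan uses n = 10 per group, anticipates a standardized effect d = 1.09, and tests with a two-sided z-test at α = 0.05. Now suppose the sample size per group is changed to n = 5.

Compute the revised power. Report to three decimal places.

With n = 5 per group: δ = d·√(n/2) = 1.09 × √(5/2) = 1.7234. Critical value z_{0.025} = 1.960.
Revised power = Φ(δ − 1.960) + Φ(−δ − 1.960) = Φ(-0.237) + Φ(-3.683) = 0.4065 + 0.0001 = 0.4066.

Power ≈ 0.407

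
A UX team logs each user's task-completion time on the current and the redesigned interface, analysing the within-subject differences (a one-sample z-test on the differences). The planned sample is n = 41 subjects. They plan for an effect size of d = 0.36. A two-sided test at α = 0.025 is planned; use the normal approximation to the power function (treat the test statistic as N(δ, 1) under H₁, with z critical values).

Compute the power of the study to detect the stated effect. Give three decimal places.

Noncentrality parameter: λ = d·√n = 0.36 × √41 = 2.3051
Critical value for a two-sided test at α = 0.025: z_{α/2} = 2.241.
Power = Φ(λ − 2.241) + Φ(−λ − 2.241) = Φ(0.064) + Φ(-4.547) = 0.5254 + 0.0000 = 0.5254.

Power ≈ 0.525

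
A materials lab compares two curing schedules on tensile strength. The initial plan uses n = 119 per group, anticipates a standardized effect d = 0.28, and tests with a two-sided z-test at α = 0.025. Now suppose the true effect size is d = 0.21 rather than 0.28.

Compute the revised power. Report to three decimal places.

With d = 0.21: δ = d·√(n/2) = 0.21 × √(119/2) = 1.6199. Critical value z_{0.0125} = 2.241.
Revised power = Φ(δ − 2.241) + Φ(−δ − 2.241) = Φ(-0.622) + Φ(-3.861) = 0.2671 + 0.0001 = 0.2672.

Power ≈ 0.267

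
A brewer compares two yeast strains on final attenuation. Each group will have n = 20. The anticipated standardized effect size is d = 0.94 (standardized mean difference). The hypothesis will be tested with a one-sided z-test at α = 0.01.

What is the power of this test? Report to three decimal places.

Power ≈ 0.741

Noncentrality parameter: δ = d·√(n/2) = 0.94 × √(20/2) = 2.9725
One-sided α = 0.01 → critical value z_{0.01} = 2.326.
Power = P(Z > 2.326 − δ) = Φ(0.646) = 0.7409.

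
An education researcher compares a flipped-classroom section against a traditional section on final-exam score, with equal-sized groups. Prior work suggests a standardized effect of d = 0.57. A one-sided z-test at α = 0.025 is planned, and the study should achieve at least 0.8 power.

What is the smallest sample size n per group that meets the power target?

n = 49 per group

Set Φ(δ − 1.960) = 0.8; then δ − 1.960 = Φ⁻¹(0.8) = 0.842, giving δ = 2.802.
δ = d·√(n/2) ⇒ n = 2(δ/d)² = 2 × (2.802 / 0.57)² = 48.32.
Rounding up, n = 49 per group.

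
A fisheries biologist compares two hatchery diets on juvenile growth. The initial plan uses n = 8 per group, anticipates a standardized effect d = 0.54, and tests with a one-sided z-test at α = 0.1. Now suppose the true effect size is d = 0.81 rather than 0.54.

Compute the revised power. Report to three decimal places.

Power ≈ 0.632

With d = 0.81: δ = d·√(n/2) = 0.81 × √(8/2) = 1.6200. Critical value z_{0.1} = 1.282.
Revised power = P(Z > 1.282 − δ) = Φ(0.338) = 0.6325.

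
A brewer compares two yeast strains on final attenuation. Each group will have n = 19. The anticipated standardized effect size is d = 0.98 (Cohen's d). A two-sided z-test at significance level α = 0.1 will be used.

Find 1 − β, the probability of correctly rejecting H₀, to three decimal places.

Power ≈ 0.916

Noncentrality parameter: δ = d·√(n/2) = 0.98 × √(19/2) = 3.0206
Two-sided α = 0.1 → critical value z_{0.05} = 1.645.
Power = Φ(δ − 1.645) + Φ(−δ − 1.645) = Φ(1.376) + Φ(-4.665) = 0.9155 + 0.0000 = 0.9155.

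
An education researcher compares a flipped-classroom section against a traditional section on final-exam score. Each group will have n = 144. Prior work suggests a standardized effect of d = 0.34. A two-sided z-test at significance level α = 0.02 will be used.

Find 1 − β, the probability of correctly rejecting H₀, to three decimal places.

Power ≈ 0.712

Noncentrality parameter: δ = d·√(n/2) = 0.34 × √(144/2) = 2.8850
Critical value for a two-sided test at α = 0.02: z_{α/2} = 2.326.
Power = Φ(δ − 2.326) + Φ(−δ − 2.326) = Φ(0.559) + Φ(-5.211) = 0.7118 + 0.0000 = 0.7118.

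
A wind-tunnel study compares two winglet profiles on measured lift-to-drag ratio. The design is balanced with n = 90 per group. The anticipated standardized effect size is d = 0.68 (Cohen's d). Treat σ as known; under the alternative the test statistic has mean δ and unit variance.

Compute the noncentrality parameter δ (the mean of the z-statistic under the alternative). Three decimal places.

δ ≈ 4.562

The noncentrality parameter scales effect size by the design's sample-size factor: δ = d·√(n/2) = 0.68 × √(90/2) = 4.5616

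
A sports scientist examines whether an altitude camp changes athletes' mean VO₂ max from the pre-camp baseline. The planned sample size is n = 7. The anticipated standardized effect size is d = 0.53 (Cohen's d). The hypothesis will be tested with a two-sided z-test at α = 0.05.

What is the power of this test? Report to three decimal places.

Power ≈ 0.289

Noncentrality parameter: δ = d·√n = 0.53 × √7 = 1.4022
Critical value for a two-sided test at α = 0.05: z_{α/2} = 1.960.
Power = Φ(δ − 1.960) + Φ(−δ − 1.960) = Φ(-0.558) + Φ(-3.362) = 0.2885 + 0.0004 = 0.2889.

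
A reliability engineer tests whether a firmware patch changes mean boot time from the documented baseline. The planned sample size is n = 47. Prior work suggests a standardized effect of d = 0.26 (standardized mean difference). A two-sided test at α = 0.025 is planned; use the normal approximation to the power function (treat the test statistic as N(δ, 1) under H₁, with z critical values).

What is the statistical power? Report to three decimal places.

Noncentrality parameter: δ = d·√n = 0.26 × √47 = 1.7825
Two-sided α = 0.025 → critical value z_{0.0125} = 2.241.
Power = Φ(δ − 2.241) + Φ(−δ − 2.241) = Φ(-0.459) + Φ(-4.024) = 0.3231 + 0.0000 = 0.3232.

Power ≈ 0.323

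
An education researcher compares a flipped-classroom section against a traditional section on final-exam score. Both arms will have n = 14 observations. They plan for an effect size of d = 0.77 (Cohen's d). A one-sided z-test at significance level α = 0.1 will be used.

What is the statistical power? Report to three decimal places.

Noncentrality parameter: δ = d·√(n/2) = 0.77 × √(14/2) = 2.0372
One-sided α = 0.1 → critical value z_{0.1} = 1.282.
Power = Φ(δ − 1.282) = Φ(0.756) = 0.7751.

Power ≈ 0.775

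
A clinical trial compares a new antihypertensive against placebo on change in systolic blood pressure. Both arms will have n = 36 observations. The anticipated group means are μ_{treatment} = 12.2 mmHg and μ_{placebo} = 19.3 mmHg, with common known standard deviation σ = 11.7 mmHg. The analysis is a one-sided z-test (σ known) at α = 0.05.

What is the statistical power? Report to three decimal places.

Standardized effect: d = |μ_{treatment} − μ_{placebo}| / σ = |12.2 − 19.3| / 11.7 = 0.6068
Noncentrality parameter: δ = d·√(n/2) = 0.6068 × √(36/2) = 2.5746
Critical value for a one-sided test at α = 0.05: z_α = 1.645.
Power = P(Z > 1.645 − δ) = Φ(0.930) = 0.8237.

Power ≈ 0.824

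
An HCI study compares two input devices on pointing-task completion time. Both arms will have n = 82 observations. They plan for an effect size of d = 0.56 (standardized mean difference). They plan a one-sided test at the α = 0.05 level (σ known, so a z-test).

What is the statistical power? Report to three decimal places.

Noncentrality parameter: δ = d·√(n/2) = 0.56 × √(82/2) = 3.5857
Critical value for a one-sided test at α = 0.05: z_α = 1.645.
Power = P(Z > 1.645 − δ) = Φ(1.941) = 0.9739.

Power ≈ 0.974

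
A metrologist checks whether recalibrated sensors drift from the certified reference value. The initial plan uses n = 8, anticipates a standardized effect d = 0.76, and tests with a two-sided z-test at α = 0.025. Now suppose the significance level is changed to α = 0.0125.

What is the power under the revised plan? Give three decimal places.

δ = d·√n = 0.76 × √8 = 2.1496 (unchanged). New critical value: z_{0.0063} = 2.498.
Revised power = Φ(δ − 2.498) + Φ(−δ − 2.498) = Φ(-0.348) + Φ(-4.647) = 0.3639 + 0.0000 = 0.3639.

Power ≈ 0.364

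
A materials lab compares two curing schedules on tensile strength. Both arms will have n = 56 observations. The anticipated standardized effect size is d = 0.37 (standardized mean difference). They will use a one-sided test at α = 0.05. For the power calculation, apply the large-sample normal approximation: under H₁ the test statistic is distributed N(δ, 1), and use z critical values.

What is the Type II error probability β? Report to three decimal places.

β ≈ 0.377

Noncentrality parameter: δ = d·√(n/2) = 0.37 × √(56/2) = 1.9579
Critical value for a one-sided test at α = 0.05: z_α = 1.645.
Power = P(Z > 1.645 − δ) = Φ(0.313) = 0.6229.
Type II error: β = 1 − power = 1 − 0.6229 = 0.3771.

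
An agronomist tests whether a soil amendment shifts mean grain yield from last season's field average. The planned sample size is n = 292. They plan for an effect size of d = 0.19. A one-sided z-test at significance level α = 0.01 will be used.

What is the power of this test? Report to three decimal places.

Power ≈ 0.821

Noncentrality parameter: δ = d·√n = 0.19 × √292 = 3.2467
Critical value for a one-sided test at α = 0.01: z_α = 2.326.
Power = Φ(δ − 2.326) = Φ(0.920) = 0.8213.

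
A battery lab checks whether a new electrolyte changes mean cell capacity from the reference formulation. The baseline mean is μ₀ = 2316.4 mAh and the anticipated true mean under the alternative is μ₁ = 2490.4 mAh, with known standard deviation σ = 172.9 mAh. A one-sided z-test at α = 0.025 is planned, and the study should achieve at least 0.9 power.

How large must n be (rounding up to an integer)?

Standardized effect: d = |μ₁ − μ₀| / σ = |2490.4 − 2316.4| / 172.9 = 1.0064
Set Φ(δ − 1.960) = 0.9; then δ − 1.960 = Φ⁻¹(0.9) = 1.282, giving δ = 3.242.
δ = d·√n ⇒ n = (δ/d)² = (3.242 / 1.0064)² = 10.37.
Rounding up, n = 11.

n = 11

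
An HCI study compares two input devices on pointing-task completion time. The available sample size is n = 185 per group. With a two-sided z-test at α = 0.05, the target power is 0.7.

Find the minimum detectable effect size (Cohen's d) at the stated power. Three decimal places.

Required noncentrality: δ = z_{0.025} + z_{0.30} = 1.960 + 0.524 = 2.484.
(Lower-tail contribution to power is negligible for δ > 0.)
δ = d·√(n/2) ⇒ d = δ/√(n/2) = 2.484/√(185/2) = 0.2583.

d ≈ 0.258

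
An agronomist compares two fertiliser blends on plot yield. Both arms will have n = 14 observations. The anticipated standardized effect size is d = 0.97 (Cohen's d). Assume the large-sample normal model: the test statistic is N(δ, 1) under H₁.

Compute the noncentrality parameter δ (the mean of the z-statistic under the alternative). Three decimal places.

The noncentrality parameter scales effect size by the design's sample-size factor: δ = d·√(n/2) = 0.97 × √(14/2) = 2.5664

δ ≈ 2.566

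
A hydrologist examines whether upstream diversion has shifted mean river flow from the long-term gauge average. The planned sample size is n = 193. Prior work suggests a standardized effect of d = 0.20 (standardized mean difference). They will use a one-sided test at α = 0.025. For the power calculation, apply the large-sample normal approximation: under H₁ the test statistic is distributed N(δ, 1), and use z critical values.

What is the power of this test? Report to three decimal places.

Power ≈ 0.793

Noncentrality parameter: δ = d·√n = 0.20 × √193 = 2.7785
One-sided α = 0.025 → critical value z_{0.025} = 1.960.
Power = P(Z > 1.960 − δ) = Φ(0.819) = 0.7935.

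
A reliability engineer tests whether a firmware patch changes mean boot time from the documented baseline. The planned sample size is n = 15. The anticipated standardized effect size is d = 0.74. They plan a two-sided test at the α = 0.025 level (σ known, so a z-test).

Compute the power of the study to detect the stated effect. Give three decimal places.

Noncentrality parameter: δ = d·√n = 0.74 × √15 = 2.8660
Critical value for a two-sided test at α = 0.025: z_{α/2} = 2.241.
Power = Φ(δ − 2.241) + Φ(−δ − 2.241) = Φ(0.625) + Φ(-5.107) = 0.7339 + 0.0000 = 0.7339.

Power ≈ 0.734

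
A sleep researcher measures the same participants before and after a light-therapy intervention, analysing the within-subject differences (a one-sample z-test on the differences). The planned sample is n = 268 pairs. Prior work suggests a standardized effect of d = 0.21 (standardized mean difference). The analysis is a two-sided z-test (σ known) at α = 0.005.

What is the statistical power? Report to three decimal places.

Power ≈ 0.736

Noncentrality parameter: δ = d·√n = 0.21 × √268 = 3.4378
Critical value for a two-sided test at α = 0.005: z_{α/2} = 2.807.
Power = Φ(δ − 2.807) + Φ(−δ − 2.807) = Φ(0.631) + Φ(-6.245) = 0.7359 + 0.0000 = 0.7359.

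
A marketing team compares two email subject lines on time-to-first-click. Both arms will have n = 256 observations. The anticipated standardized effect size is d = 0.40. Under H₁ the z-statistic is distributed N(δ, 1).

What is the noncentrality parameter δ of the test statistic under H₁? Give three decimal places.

δ ≈ 4.525

The noncentrality parameter scales effect size by the design's sample-size factor: δ = d·√(n/2) = 0.40 × √(256/2) = 4.5255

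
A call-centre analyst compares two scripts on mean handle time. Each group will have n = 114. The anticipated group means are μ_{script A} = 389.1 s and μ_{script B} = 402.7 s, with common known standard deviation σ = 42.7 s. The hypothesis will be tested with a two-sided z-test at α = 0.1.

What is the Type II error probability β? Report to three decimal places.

β ≈ 0.224

Standardized effect: d = |μ_{script A} − μ_{script B}| / σ = |389.1 − 402.7| / 42.7 = 0.3185
Noncentrality parameter: λ = d·√(n/2) = 0.3185 × √(114/2) = 2.4046
Critical value for a two-sided test at α = 0.1: z_{α/2} = 1.645.
Power = Φ(λ − 1.645) + Φ(−λ − 1.645) = Φ(0.760) + Φ(-4.049) = 0.7763 + 0.0000 = 0.7763.
Type II error: β = 1 − power = 1 − 0.7763 = 0.2237.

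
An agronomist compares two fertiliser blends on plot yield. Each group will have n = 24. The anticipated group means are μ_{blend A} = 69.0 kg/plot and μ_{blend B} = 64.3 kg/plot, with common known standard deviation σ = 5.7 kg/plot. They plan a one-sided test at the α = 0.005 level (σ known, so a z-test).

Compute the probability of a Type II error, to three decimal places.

β ≈ 0.390

Standardized effect: d = |μ_{blend A} − μ_{blend B}| / σ = |69.0 − 64.3| / 5.7 = 0.8246
Noncentrality parameter: δ = d·√(n/2) = 0.8246 × √(24/2) = 2.8564
One-sided α = 0.005 → critical value z_{0.005} = 2.576.
Power = Φ(δ − 2.576) = Φ(0.281) = 0.6105.
Type II error: β = 1 − power = 1 − 0.6105 = 0.3895.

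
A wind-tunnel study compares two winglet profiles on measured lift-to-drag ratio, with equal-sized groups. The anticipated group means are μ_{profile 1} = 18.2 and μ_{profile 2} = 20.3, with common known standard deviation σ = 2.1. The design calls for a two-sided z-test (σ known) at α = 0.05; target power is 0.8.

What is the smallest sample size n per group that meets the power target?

n = 16 per group

Standardized effect: d = |μ_{profile 1} − μ_{profile 2}| / σ = |18.2 − 20.3| / 2.1 = 1.0000
Set Φ(δ − 1.960) = 0.8; then δ − 1.960 = Φ⁻¹(0.8) = 0.842, giving δ = 2.802.
(For δ > 0 the lower-tail rejection region contributes negligibly to power, so the one-term inversion is standard.)
δ = d·√(n/2) ⇒ n = 2(δ/d)² = 2 × (2.802 / 1.0000)² = 15.70.
Rounding up, n = 16 per group.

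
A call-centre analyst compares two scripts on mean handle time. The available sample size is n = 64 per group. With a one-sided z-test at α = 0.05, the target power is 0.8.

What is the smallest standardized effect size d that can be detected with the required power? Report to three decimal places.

d ≈ 0.440

Need Φ(δ − 1.645) = 0.8, so δ = 1.645 + 0.842 = 2.486.
δ = d·√(n/2) ⇒ d = δ/√(n/2) = 2.486/√(64/2) = 0.4396.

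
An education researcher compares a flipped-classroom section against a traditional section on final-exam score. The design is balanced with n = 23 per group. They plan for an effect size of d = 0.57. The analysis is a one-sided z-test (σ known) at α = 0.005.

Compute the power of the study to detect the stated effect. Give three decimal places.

Noncentrality parameter: δ = d·√(n/2) = 0.57 × √(23/2) = 1.9330
Critical value for a one-sided test at α = 0.005: z_α = 2.576.
Power = Φ(δ − 2.576) = Φ(-0.643) = 0.2602.

Power ≈ 0.260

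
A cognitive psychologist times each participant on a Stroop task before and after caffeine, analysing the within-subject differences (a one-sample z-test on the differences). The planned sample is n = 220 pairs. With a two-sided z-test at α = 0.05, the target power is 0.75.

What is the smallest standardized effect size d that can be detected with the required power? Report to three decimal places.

d ≈ 0.178

Need Φ(δ − 1.960) = 0.75, so δ = 1.960 + 0.674 = 2.634.
(The second rejection-region term Φ(−δ − z_{α/2}) is negligible and dropped.)
δ = d·√n ⇒ d = δ/√n = 2.634/√220 = 0.1776.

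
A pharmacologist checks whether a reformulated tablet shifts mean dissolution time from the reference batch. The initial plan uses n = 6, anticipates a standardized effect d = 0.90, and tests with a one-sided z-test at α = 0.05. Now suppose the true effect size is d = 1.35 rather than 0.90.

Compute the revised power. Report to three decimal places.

With d = 1.35: δ = d·√n = 1.35 × √6 = 3.3068. Critical value z_{0.05} = 1.645.
Revised power = P(Z > 1.645 − δ) = Φ(1.662) = 0.9517.

Power ≈ 0.952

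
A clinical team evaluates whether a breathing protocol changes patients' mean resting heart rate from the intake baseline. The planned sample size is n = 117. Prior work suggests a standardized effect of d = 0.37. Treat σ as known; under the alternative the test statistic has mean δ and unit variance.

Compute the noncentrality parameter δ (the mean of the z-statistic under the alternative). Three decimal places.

δ ≈ 4.002

δ = d·√n = 0.37 × √117 = 4.0022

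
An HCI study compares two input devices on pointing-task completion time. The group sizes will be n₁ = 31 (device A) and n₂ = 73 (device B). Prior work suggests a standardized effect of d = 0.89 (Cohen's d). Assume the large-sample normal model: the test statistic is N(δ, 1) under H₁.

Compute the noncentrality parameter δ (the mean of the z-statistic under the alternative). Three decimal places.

δ ≈ 4.152

The noncentrality parameter scales effect size by the design's sample-size factor: δ = d / √(1/n₁ + 1/n₂) = 0.89 / √(1/31 + 1/73) = 4.1516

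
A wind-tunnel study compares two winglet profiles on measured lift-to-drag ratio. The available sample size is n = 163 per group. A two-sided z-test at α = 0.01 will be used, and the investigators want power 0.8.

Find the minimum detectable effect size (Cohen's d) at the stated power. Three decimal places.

Need Φ(δ − 2.576) = 0.8, so δ = 2.576 + 0.842 = 3.417.
(The second rejection-region term Φ(−δ − z_{α/2}) is negligible and dropped.)
δ = d·√(n/2) ⇒ d = δ/√(n/2) = 3.417/√(163/2) = 0.3786.

d ≈ 0.379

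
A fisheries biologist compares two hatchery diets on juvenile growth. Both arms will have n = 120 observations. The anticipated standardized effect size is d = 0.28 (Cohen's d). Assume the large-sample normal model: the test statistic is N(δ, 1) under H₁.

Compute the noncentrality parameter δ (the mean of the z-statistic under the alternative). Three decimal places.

δ = d·√(n/2) = 0.28 × √(120/2) = 2.1689

δ ≈ 2.169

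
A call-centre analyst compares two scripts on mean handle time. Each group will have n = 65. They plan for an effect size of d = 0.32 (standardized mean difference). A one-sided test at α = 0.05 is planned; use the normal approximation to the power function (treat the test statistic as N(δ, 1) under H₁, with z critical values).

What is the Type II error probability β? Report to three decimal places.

β ≈ 0.429

Noncentrality parameter: δ = d·√(n/2) = 0.32 × √(65/2) = 1.8243
One-sided α = 0.05 → critical value z_{0.05} = 1.645.
Power = P(Z > 1.645 − δ) = Φ(0.179) = 0.5712.
Type II error: β = 1 − power = 1 − 0.5712 = 0.4288.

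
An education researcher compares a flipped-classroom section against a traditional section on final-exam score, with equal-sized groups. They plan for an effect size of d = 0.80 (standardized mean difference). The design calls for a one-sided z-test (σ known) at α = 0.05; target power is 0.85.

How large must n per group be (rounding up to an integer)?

For power 0.85 need Φ(δ − z_{0.05}) = 0.85, so δ = z_{0.05} + z_{0.15} = 1.645 + 1.036 = 2.681.
δ = d·√(n/2) ⇒ n = 2(δ/d)² = 2 × (2.681 / 0.80)² = 22.47.
Round up to the next whole unit.

n = 23 per group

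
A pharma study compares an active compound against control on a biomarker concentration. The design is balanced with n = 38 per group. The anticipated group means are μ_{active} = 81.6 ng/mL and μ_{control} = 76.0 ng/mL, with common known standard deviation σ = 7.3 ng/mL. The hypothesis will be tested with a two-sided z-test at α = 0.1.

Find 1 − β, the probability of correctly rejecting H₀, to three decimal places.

Power ≈ 0.955

Standardized effect: d = |μ_{active} − μ_{control}| / σ = |81.6 − 76.0| / 7.3 = 0.7671
Noncentrality parameter: δ = d·√(n/2) = 0.7671 × √(38/2) = 3.3438
Two-sided α = 0.1 → critical value z_{0.05} = 1.645.
Power = Φ(δ − 1.645) + Φ(−δ − 1.645) = Φ(1.699) + Φ(-4.989) = 0.9553 + 0.0000 = 0.9553.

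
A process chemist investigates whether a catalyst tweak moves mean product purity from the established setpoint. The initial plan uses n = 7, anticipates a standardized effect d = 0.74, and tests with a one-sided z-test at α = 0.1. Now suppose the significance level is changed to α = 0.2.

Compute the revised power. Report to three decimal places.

δ = d·√n = 0.74 × √7 = 1.9579 (unchanged). New critical value: z_{0.2} = 0.842.
Revised power = Φ(δ − 0.842) = Φ(1.116) = 0.8678.

Power ≈ 0.868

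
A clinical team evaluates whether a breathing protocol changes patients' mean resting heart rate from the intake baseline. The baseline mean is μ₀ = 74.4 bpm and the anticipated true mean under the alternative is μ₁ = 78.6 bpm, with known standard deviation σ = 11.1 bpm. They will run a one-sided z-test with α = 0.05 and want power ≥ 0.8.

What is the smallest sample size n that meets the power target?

Standardized effect: d = |μ₁ − μ₀| / σ = |78.6 − 74.4| / 11.1 = 0.3784
For power 0.8 need Φ(δ − z_{0.05}) = 0.8, so δ = z_{0.05} + z_{0.20} = 1.645 + 0.842 = 2.486.
δ = d·√n ⇒ n = (δ/d)² = (2.486 / 0.3784)² = 43.18.
Round up to the next whole unit.

n = 44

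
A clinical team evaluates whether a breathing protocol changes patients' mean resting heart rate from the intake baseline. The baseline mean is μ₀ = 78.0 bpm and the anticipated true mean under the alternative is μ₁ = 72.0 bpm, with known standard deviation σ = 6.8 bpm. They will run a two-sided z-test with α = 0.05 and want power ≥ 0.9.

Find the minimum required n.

Standardized effect: d = |μ₁ − μ₀| / σ = |72.0 − 78.0| / 6.8 = 0.8824
For power 0.9 need Φ(δ − z_{0.025}) = 0.9, so δ = z_{0.025} + z_{0.10} = 1.960 + 1.282 = 3.242.
(For δ > 0 the lower-tail rejection region contributes negligibly to power, so the one-term inversion is standard.)
δ = d·√n ⇒ n = (δ/d)² = (3.242 / 0.8824)² = 13.50.
Rounding up, n = 14.

n = 14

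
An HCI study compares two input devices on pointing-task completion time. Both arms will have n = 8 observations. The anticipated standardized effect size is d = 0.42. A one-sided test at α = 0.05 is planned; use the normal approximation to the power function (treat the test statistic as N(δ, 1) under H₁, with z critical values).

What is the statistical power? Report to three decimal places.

Power ≈ 0.210

Noncentrality parameter: δ = d·√(n/2) = 0.42 × √(8/2) = 0.8400
One-sided α = 0.05 → critical value z_{0.05} = 1.645.
Power = P(Z > 1.645 − δ) = Φ(-0.805) = 0.2105.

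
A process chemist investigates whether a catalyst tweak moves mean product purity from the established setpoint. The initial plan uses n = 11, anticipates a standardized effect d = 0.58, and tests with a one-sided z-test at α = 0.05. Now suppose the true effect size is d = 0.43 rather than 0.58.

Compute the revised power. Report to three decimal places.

Power ≈ 0.413

With d = 0.43: δ = d·√n = 0.43 × √11 = 1.4261. Critical value z_{0.05} = 1.645.
Revised power = Φ(δ − 1.645) = Φ(-0.219) = 0.4134.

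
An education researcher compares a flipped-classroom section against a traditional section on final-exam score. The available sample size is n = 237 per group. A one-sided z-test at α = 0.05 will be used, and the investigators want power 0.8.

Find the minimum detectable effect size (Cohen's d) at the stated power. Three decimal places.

Need Φ(δ − 1.645) = 0.8, so δ = 1.645 + 0.842 = 2.486.
δ = d·√(n/2) ⇒ d = δ/√(n/2) = 2.486/√(237/2) = 0.2284.

d ≈ 0.228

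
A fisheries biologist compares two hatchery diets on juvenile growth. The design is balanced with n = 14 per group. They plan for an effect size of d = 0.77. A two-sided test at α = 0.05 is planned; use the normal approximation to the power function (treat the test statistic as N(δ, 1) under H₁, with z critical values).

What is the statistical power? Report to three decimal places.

Noncentrality parameter: δ = d·√(n/2) = 0.77 × √(14/2) = 2.0372
Two-sided α = 0.05 → critical value z_{0.025} = 1.960.
Power = Φ(δ − 1.960) + Φ(−δ − 1.960) = Φ(0.077) + Φ(-3.997) = 0.5308 + 0.0000 = 0.5308.

Power ≈ 0.531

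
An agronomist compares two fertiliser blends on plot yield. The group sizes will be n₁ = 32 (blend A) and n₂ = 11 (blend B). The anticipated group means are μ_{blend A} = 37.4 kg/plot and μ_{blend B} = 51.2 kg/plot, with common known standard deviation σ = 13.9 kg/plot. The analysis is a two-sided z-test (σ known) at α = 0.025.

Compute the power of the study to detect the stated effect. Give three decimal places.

Standardized effect: d = |μ_{blend A} − μ_{blend B}| / σ = |37.4 − 51.2| / 13.9 = 0.9928
Noncentrality parameter: δ = d / √(1/n₁ + 1/n₂) = 0.9928 / √(1/32 + 1/11) = 2.8405
Two-sided α = 0.025 → critical value z_{0.0125} = 2.241.
Power = Φ(δ − 2.241) + Φ(−δ − 2.241) = Φ(0.599) + Φ(-5.082) = 0.7255 + 0.0000 = 0.7255.

Power ≈ 0.725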